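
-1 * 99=-99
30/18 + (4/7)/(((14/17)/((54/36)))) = 398/147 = 2.71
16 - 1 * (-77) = 93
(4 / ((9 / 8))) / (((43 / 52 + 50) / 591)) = 327808 / 7929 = 41.34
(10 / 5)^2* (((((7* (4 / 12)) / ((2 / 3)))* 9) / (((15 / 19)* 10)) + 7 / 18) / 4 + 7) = 29141 / 900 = 32.38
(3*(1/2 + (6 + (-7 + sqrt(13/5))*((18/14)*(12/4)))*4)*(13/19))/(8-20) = 2171/152-351*sqrt(65)/665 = 10.03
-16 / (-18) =8 / 9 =0.89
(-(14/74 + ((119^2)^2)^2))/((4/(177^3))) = -2062705482784654513093323/37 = -55748796832017689543062.78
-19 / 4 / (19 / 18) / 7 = -9 / 14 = -0.64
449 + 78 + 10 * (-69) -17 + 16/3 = -524/3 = -174.67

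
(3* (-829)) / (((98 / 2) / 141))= -350667 / 49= -7156.47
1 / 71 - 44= -3123 / 71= -43.99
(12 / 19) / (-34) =-6 / 323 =-0.02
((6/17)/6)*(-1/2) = -0.03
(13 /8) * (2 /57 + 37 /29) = 2.13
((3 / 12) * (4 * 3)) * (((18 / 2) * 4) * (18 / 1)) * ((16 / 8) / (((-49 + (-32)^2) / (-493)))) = -638928 / 325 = -1965.93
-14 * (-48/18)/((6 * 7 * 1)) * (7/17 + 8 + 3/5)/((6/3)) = 3064/765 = 4.01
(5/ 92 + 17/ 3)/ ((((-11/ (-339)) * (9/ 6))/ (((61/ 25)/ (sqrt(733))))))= 10884047 * sqrt(733)/ 27817350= 10.59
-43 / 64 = -0.67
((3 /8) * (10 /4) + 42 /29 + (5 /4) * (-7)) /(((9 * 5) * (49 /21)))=-0.06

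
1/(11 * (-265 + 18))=-1/2717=-0.00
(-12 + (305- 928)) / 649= -635 / 649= -0.98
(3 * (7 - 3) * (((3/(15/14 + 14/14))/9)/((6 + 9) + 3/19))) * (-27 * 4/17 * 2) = -798/493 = -1.62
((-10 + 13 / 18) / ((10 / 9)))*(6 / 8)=-501 / 80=-6.26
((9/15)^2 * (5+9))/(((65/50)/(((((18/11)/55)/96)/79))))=189/12426700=0.00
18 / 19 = 0.95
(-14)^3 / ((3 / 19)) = -17378.67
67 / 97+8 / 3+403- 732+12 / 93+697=3351179 / 9021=371.49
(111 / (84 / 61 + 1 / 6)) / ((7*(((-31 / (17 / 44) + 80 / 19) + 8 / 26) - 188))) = -28431429 / 729926890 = -0.04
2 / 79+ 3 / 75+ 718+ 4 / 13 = 18444227 / 25675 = 718.37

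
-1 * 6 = -6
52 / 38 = 26 / 19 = 1.37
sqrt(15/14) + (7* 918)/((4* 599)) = sqrt(210)/14 + 3213/1198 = 3.72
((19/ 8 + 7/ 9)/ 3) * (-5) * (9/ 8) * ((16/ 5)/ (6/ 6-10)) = 227/ 108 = 2.10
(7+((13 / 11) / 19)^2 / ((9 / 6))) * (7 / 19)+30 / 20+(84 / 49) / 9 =4.27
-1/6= -0.17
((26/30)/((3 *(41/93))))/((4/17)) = 6851/2460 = 2.78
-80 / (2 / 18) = -720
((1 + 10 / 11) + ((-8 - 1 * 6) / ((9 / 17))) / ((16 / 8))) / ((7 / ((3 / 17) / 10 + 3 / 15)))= -592 / 1683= -0.35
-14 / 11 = -1.27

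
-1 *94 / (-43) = 94 / 43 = 2.19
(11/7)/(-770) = -1/490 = -0.00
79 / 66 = 1.20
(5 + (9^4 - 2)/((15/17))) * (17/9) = 1896826/135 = 14050.56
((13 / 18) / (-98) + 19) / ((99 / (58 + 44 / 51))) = 50288003 / 4453218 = 11.29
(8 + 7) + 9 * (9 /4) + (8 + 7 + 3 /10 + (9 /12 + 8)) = 593 /10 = 59.30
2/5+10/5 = 12/5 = 2.40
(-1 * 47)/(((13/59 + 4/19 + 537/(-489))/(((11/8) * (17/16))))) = 1605952447/15607040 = 102.90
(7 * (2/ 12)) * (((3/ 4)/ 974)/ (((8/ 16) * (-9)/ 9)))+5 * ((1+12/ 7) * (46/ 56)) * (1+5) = 12768797/ 190904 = 66.89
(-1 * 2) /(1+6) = -2 /7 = -0.29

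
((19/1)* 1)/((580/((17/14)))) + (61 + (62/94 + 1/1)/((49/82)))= 170485907/2671480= 63.82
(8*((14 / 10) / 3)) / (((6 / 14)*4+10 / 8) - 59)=-1568 / 23535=-0.07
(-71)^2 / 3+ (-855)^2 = 2198116 / 3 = 732705.33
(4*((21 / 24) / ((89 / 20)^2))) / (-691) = -1400 / 5473411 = -0.00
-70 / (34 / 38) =-1330 / 17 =-78.24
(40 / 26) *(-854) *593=-10128440 / 13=-779110.77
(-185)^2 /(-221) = -34225 /221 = -154.86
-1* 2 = -2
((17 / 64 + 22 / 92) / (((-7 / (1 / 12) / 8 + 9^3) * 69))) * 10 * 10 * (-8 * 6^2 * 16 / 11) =-1188800 / 2787301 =-0.43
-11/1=-11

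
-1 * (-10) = 10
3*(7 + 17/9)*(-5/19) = -400/57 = -7.02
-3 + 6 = 3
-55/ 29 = -1.90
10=10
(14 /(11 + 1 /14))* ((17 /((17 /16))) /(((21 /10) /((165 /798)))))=3520 /1767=1.99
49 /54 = 0.91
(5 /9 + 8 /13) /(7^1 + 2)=137 /1053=0.13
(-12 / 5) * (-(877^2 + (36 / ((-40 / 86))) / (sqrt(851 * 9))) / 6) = 1538258 / 5 - 258 * sqrt(851) / 21275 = 307651.25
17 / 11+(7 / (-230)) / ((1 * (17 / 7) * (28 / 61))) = 261183 / 172040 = 1.52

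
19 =19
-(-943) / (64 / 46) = 21689 / 32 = 677.78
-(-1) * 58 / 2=29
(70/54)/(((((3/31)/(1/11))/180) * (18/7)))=75950/891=85.24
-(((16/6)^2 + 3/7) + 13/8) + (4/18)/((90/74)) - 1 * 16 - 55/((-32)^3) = -2320600811/92897280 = -24.98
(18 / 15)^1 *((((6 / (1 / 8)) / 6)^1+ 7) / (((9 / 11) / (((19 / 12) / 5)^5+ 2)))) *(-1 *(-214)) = 1833384768523 / 194400000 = 9430.99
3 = 3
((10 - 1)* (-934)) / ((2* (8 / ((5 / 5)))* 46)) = -11.42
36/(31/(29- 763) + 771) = 26424/565883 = 0.05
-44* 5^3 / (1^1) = -5500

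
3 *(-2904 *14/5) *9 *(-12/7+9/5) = -470448/25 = -18817.92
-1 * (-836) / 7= 836 / 7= 119.43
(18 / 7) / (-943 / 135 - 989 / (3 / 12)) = -2430 / 3745021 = -0.00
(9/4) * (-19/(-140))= 171/560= 0.31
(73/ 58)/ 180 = 73/ 10440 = 0.01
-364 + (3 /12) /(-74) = -107745 /296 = -364.00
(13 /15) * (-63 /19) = -273 /95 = -2.87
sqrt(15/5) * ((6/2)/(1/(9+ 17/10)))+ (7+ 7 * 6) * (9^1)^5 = 321 * sqrt(3)/10+ 2893401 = 2893456.60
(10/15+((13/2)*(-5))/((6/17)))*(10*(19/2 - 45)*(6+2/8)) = 9735875/48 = 202830.73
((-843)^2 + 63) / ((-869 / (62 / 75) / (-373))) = 5478641904 / 21725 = 252181.45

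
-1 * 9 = -9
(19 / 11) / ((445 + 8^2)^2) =19 / 2849891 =0.00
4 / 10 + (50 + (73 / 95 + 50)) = 9611 / 95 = 101.17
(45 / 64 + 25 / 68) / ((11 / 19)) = 1.85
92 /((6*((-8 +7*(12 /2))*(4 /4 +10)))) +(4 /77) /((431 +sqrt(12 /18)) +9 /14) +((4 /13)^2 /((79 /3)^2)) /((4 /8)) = 2683126187679653 /64822927076817195- 112*sqrt(6) /1205084705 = 0.04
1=1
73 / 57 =1.28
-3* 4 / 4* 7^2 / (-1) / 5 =147 / 5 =29.40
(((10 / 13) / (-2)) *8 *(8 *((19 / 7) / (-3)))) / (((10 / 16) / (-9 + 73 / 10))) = -82688 / 1365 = -60.58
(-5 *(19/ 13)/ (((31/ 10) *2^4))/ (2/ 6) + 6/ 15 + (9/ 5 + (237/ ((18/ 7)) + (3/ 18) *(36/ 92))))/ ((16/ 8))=104543071/ 2224560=46.99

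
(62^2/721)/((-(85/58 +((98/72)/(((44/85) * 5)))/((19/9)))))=-372775744/119885717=-3.11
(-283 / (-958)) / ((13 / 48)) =1.09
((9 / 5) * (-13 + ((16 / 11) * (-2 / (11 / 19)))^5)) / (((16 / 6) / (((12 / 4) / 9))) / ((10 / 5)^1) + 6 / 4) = -1501583076730458 / 1426558353055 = -1052.59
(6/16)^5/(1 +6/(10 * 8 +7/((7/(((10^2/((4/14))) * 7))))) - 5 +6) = 307395/83001344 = 0.00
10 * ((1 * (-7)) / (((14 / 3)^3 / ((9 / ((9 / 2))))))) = -135 / 98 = -1.38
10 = 10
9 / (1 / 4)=36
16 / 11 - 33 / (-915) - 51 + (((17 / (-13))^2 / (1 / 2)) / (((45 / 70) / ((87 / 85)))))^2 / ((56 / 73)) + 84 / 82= -1738129379872 / 176791875975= -9.83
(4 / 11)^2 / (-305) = -16 / 36905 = -0.00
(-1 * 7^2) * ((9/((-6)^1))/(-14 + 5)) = -49/6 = -8.17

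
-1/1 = -1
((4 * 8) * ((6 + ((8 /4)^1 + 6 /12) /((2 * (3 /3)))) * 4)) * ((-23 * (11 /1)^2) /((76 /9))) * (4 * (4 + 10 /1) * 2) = -650821248 /19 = -34253749.89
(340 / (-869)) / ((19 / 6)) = -2040 / 16511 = -0.12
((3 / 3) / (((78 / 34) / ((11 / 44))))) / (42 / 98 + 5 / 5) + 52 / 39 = 733 / 520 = 1.41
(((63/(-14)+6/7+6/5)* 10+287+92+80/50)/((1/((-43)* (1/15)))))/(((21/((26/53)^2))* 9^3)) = -362361688/22576565025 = -0.02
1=1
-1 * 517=-517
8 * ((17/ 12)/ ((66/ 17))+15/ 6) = 2269/ 99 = 22.92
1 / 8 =0.12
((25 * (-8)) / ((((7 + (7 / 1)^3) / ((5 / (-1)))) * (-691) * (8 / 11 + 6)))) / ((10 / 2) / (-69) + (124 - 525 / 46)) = -15180 / 2778851663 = -0.00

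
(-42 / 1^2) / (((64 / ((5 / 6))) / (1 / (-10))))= 7 / 128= 0.05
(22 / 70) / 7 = 11 / 245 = 0.04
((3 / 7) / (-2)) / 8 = -3 / 112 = -0.03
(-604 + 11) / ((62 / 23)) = -13639 / 62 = -219.98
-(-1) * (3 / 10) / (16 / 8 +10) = 1 / 40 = 0.02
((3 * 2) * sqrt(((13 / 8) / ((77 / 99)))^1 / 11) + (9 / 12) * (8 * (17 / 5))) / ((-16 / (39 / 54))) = -221 / 240-13 * sqrt(2002) / 4928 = -1.04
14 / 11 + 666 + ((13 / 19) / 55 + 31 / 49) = 34200732 / 51205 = 667.92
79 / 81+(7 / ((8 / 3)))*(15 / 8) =30571 / 5184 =5.90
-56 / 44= -1.27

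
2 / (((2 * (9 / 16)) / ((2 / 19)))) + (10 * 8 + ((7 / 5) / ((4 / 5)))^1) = 56045 / 684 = 81.94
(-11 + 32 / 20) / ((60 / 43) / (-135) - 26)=18189 / 50330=0.36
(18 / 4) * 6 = 27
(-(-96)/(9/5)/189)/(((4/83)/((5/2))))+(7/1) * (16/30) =52084/2835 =18.37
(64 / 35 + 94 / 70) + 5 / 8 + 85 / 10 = 3443 / 280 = 12.30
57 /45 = 1.27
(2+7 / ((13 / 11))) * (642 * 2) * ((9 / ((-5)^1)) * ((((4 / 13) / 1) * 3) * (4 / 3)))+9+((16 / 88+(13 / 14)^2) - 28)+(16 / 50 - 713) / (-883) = -181415559705007 / 8043335300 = -22554.77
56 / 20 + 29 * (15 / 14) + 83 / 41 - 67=-89269 / 2870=-31.10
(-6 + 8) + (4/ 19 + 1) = 61/ 19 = 3.21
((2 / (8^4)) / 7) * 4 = 1 / 3584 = 0.00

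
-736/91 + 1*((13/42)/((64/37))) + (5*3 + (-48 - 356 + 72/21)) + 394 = 18157/34944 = 0.52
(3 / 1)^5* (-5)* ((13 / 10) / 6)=-1053 / 4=-263.25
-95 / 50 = -19 / 10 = -1.90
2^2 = 4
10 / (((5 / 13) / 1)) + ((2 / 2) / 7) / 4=729 / 28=26.04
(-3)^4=81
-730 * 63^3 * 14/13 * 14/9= -3975191640/13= -305783972.31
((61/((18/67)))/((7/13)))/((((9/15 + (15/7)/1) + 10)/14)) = 1859585/4014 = 463.27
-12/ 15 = -4/ 5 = -0.80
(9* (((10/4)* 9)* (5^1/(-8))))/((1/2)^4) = -2025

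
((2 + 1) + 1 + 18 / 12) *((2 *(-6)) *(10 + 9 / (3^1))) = -858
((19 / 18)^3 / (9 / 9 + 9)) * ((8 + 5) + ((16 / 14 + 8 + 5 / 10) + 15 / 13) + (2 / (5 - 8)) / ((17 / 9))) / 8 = 99503513 / 288707328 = 0.34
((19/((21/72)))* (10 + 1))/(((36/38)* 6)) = 7942/63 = 126.06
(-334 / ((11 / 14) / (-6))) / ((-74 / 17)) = -585.94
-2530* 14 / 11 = -3220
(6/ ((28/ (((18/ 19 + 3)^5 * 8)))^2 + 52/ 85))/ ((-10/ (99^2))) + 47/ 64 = -144108626543715066347083049/ 14993237015654335886912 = -9611.58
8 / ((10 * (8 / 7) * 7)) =1 / 10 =0.10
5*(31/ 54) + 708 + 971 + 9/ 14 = 317995/ 189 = 1682.51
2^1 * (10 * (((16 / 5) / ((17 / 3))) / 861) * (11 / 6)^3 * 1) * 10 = 106480 / 131733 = 0.81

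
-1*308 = -308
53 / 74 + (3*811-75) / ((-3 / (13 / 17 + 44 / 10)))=-25529491 / 6290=-4058.74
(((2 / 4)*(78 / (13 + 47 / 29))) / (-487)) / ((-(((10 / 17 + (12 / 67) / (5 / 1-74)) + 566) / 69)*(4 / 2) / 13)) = 26577039879 / 6129738343744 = 0.00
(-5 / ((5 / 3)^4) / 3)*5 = -27 / 25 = -1.08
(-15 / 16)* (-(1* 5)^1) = 75 / 16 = 4.69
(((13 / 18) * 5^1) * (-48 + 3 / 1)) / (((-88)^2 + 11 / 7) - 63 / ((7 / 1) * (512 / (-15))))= -582400 / 27761073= -0.02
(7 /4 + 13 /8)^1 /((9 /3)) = 9 /8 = 1.12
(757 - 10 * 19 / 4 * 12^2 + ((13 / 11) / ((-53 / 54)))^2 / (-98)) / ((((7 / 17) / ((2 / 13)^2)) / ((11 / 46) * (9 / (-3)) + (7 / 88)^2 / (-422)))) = 92869220463279256595 / 370223152121831008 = 250.85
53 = 53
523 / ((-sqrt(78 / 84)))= -523 * sqrt(182) / 13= -542.74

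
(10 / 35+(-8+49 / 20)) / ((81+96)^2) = -737 / 4386060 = -0.00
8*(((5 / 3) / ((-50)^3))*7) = -7 / 9375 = -0.00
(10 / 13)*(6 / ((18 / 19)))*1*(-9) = -570 / 13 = -43.85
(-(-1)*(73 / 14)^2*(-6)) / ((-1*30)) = 5329 / 980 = 5.44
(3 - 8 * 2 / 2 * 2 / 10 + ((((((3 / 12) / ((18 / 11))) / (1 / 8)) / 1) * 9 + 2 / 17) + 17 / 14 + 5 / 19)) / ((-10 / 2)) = -2.80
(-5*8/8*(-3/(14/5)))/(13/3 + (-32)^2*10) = 225/430262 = 0.00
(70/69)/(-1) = -70/69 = -1.01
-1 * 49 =-49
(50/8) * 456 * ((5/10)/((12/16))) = 1900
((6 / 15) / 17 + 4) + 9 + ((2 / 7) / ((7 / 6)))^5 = 312721251363 / 24010396165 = 13.02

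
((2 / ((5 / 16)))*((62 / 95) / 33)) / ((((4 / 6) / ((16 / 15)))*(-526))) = -7936 / 20612625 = -0.00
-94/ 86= -47/ 43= -1.09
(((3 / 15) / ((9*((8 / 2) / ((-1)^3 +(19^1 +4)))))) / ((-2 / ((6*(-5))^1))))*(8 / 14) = 22 / 21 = 1.05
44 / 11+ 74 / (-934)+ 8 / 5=12891 / 2335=5.52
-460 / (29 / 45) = -20700 / 29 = -713.79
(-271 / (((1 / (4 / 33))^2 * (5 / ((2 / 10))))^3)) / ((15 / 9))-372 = -12511095950797516 / 33631978359375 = -372.00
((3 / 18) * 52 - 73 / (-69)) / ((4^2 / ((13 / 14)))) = 8723 / 15456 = 0.56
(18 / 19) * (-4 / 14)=-0.27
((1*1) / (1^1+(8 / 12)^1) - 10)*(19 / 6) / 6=-893 / 180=-4.96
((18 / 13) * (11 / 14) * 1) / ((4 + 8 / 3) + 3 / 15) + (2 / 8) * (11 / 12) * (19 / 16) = 3099437 / 7198464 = 0.43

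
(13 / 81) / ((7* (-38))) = -13 / 21546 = -0.00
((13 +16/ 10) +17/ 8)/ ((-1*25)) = -669/ 1000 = -0.67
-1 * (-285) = 285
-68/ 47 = -1.45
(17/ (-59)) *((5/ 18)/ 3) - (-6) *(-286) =-1716.03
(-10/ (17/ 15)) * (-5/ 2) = 375/ 17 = 22.06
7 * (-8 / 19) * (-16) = 896 / 19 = 47.16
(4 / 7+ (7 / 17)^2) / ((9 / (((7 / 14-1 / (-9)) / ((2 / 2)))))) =16489 / 327726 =0.05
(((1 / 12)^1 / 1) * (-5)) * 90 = -75 / 2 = -37.50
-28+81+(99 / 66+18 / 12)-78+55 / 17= -319 / 17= -18.76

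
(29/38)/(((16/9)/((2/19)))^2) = 2349/877952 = 0.00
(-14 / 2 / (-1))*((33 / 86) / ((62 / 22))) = 2541 / 2666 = 0.95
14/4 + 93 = 193/2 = 96.50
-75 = -75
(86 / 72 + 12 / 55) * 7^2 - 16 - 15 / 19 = 1972387 / 37620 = 52.43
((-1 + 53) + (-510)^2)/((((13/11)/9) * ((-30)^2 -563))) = 25755048/4381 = 5878.81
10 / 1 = 10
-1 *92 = -92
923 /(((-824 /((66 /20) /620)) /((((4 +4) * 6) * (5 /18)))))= -10153 /127720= -0.08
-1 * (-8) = 8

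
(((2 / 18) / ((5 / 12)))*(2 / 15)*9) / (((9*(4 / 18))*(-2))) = -0.08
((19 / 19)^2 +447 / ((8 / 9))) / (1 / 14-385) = -28217 / 21556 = -1.31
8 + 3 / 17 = 139 / 17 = 8.18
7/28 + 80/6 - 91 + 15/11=-10039/132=-76.05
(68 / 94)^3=39304 / 103823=0.38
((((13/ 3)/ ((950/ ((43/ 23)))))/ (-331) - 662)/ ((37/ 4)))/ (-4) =14363447659/ 802790850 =17.89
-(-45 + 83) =-38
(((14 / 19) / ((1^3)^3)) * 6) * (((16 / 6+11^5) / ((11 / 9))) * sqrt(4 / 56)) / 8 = 4348449 * sqrt(14) / 836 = 19462.21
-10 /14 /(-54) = 5 /378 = 0.01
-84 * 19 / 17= -1596 / 17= -93.88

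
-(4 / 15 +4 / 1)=-64 / 15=-4.27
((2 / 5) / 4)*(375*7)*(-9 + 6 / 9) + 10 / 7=-30605 / 14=-2186.07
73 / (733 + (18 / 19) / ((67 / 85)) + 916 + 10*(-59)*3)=-92929 / 152503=-0.61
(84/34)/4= 21/34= 0.62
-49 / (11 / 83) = -4067 / 11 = -369.73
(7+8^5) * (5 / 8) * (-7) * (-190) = 108976875 / 4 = 27244218.75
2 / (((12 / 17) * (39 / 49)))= 833 / 234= 3.56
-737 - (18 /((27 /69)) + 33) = -816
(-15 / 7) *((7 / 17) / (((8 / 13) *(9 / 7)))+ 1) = -9305 / 2856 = -3.26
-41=-41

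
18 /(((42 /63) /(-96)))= -2592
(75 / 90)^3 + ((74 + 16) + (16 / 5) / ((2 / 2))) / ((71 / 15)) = 310843 / 15336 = 20.27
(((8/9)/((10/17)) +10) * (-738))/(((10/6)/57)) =-7263396/25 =-290535.84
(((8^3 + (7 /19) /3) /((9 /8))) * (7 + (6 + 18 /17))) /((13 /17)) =55813192 /6669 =8369.05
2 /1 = 2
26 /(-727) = -26 /727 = -0.04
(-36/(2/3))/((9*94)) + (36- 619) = -27404/47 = -583.06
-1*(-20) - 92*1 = -72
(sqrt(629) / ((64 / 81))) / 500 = 81 * sqrt(629) / 32000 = 0.06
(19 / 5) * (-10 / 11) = -38 / 11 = -3.45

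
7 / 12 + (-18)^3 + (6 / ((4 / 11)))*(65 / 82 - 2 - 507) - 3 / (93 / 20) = -54211261 / 3813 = -14217.48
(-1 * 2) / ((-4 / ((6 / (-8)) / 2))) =-3 / 16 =-0.19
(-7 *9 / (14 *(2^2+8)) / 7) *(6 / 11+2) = -3 / 22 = -0.14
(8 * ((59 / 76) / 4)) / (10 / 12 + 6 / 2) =177 / 437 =0.41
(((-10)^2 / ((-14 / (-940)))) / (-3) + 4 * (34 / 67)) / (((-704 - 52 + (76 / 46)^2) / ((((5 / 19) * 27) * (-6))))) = -5617046844 / 44385691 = -126.55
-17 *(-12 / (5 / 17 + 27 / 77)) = 66759 / 211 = 316.39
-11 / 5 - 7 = -46 / 5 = -9.20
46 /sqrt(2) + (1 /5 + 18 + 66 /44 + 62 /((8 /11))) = 23 * sqrt(2) + 2099 /20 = 137.48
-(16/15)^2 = -256/225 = -1.14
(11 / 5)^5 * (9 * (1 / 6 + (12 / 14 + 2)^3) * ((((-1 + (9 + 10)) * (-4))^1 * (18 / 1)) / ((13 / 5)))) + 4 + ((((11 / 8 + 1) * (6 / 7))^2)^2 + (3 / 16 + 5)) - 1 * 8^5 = -27286112510084339 / 4994080000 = -5463691.51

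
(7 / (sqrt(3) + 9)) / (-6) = -7 / 52 + 7 * sqrt(3) / 468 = -0.11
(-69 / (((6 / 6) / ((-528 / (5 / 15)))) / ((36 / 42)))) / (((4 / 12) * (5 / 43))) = 84595104 / 35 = 2417002.97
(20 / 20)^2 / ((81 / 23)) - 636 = -51493 / 81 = -635.72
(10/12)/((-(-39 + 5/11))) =0.02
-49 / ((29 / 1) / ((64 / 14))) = -224 / 29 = -7.72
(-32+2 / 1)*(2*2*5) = -600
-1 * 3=-3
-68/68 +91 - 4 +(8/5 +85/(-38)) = 16219/190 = 85.36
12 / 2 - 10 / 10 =5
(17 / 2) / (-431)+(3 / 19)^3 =-93329 / 5912458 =-0.02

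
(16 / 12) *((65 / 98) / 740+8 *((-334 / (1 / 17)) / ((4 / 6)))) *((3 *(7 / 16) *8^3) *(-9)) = 142307212464 / 259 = 549448696.77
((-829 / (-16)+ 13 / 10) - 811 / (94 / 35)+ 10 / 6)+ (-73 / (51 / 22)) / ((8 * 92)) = -181735081 / 735080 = -247.23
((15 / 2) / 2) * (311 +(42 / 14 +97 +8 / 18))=18515 / 12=1542.92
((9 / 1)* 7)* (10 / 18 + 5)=350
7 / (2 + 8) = 7 / 10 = 0.70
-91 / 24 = -3.79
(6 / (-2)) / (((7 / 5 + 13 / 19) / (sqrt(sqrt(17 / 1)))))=-95*17^(1 / 4) / 66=-2.92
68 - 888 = -820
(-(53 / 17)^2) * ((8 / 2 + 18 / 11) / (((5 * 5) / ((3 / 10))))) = -261237 / 397375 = -0.66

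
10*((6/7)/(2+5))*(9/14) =270/343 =0.79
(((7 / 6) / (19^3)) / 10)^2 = 49 / 169365171600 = 0.00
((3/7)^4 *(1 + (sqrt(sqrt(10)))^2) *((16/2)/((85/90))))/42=1944/285719 + 1944 *sqrt(10)/285719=0.03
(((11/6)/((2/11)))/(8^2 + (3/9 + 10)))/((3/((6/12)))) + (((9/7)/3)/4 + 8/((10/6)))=923441/187320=4.93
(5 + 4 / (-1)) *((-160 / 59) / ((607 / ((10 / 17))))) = -1600 / 608821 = -0.00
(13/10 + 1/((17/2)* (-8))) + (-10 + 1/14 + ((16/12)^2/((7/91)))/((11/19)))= 7369231/235620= 31.28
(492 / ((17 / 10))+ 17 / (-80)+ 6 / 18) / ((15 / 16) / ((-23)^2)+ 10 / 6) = 624903997 / 3601025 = 173.54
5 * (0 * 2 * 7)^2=0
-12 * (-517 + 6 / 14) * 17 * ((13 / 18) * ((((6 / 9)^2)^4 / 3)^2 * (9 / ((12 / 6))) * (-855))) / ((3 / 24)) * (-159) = 2109551285370880 / 33480783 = 63007824.08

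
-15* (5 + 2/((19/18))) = -1965/19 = -103.42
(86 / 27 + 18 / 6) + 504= 13775 / 27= 510.19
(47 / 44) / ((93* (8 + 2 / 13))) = 611 / 433752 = 0.00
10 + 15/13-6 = 5.15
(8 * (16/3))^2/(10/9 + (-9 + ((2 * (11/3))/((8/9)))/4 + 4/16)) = -262144/803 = -326.46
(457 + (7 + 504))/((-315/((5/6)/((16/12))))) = -121/63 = -1.92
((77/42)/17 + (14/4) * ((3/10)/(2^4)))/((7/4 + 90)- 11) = 149/69360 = 0.00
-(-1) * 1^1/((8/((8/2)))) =1/2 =0.50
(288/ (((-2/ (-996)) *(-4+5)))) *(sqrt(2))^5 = 811328.66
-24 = -24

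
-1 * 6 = -6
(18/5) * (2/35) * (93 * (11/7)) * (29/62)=17226/1225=14.06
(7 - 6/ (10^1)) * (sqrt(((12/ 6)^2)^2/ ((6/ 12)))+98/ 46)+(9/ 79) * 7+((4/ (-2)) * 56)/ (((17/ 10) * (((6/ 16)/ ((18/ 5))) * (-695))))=65873171/ 4293571+128 * sqrt(2)/ 5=51.55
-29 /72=-0.40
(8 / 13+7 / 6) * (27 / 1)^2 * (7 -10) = -101331 / 26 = -3897.35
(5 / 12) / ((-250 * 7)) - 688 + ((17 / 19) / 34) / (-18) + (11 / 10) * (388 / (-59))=-9819924733 / 14124600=-695.24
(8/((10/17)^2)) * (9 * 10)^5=136521288000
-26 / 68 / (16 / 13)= -169 / 544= -0.31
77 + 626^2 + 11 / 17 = 6663212 / 17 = 391953.65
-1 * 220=-220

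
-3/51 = -1/17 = -0.06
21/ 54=7/ 18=0.39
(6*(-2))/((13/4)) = -48/13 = -3.69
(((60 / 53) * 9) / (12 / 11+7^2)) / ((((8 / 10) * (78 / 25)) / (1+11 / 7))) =556875 / 2657473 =0.21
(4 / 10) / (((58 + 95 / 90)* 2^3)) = 9 / 10630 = 0.00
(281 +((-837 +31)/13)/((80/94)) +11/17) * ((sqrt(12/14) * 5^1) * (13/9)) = 1396.12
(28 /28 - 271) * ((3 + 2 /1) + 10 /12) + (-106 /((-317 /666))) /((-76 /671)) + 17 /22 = -469129097 /132506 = -3540.44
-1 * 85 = -85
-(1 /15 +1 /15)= -2 /15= -0.13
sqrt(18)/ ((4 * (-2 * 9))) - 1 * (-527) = 527 - sqrt(2)/ 24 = 526.94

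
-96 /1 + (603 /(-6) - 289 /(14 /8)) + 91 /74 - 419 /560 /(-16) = -17066951 /47360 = -360.37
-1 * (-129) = 129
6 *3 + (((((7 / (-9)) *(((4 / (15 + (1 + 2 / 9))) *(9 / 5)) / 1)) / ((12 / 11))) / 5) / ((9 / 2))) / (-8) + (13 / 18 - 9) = 1277731 / 131400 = 9.72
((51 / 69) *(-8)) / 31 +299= 213051 / 713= 298.81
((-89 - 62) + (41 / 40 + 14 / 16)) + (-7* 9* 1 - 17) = -2291 / 10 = -229.10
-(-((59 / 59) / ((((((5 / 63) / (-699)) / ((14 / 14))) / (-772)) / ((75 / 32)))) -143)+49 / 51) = 6501784129 / 408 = 15935745.41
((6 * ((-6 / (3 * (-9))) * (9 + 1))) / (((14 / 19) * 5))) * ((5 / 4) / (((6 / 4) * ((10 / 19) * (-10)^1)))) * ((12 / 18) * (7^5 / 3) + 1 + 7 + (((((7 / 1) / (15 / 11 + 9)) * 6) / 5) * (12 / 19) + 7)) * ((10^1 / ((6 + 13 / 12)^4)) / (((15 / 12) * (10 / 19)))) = -12.98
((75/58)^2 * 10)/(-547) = -28125/920054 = -0.03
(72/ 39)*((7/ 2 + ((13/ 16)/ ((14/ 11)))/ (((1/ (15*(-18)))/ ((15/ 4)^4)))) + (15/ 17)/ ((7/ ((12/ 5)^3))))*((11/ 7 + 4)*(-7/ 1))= 3737657316249/ 1523200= 2453819.14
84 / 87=28 / 29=0.97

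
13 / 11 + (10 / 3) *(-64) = -7001 / 33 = -212.15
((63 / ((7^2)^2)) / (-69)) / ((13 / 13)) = -3 / 7889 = -0.00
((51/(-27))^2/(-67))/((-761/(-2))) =-578/4129947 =-0.00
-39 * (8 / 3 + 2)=-182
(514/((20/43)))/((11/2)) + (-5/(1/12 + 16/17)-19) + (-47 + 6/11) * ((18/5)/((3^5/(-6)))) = 1703962/9405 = 181.18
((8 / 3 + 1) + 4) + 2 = 29 / 3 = 9.67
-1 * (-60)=60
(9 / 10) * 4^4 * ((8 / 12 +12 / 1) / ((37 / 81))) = 1181952 / 185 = 6388.93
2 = 2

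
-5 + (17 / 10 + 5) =1.70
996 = 996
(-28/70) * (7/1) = -14/5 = -2.80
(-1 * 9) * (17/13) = -153/13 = -11.77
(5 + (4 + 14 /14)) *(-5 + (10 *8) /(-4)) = -250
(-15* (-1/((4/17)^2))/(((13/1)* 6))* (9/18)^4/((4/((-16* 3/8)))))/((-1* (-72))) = -0.00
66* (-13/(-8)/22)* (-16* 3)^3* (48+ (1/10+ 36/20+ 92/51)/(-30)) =-10970084736/425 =-25811964.08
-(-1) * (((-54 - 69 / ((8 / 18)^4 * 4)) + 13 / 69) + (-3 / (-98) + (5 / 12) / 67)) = -115024601851 / 231963648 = -495.87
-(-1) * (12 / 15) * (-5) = -4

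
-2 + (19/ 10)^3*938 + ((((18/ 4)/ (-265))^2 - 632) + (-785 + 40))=5054.74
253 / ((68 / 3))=759 / 68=11.16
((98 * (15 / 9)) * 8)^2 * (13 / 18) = 99881600 / 81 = 1233106.17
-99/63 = -11/7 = -1.57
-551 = -551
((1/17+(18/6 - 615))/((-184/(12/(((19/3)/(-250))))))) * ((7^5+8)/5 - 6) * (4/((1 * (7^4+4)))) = -31430583900/3573349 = -8795.83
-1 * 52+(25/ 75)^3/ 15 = -21059/ 405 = -52.00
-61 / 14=-4.36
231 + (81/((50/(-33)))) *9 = -12507/50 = -250.14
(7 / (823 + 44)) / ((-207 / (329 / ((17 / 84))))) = -64484 / 1016991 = -0.06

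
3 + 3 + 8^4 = 4102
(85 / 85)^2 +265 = 266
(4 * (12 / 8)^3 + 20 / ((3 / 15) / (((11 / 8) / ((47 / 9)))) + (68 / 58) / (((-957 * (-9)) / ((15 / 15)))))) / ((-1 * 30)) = -12595581 / 9488180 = -1.33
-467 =-467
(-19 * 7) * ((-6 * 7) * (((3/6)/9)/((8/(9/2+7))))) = 21413/48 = 446.10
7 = 7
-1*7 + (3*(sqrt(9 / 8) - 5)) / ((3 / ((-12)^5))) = 1244153 - 186624*sqrt(2) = 980226.81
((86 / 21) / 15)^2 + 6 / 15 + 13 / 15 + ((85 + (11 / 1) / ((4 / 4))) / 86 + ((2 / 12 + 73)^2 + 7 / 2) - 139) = 89093611357 / 17066700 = 5220.32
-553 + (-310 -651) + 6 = -1508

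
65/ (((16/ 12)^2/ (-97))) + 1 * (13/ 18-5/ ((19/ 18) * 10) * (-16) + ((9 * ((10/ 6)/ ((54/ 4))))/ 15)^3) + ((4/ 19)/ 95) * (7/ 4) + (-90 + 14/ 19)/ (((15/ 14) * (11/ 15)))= -22834728138589/ 6252895440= -3651.86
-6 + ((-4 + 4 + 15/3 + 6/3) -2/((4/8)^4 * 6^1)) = -13/3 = -4.33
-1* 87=-87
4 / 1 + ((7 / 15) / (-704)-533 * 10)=-56242567 / 10560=-5326.00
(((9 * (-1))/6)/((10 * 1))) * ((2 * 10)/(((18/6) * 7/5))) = -5/7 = -0.71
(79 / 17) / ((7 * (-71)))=-0.01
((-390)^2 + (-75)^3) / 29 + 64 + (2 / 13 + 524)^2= 1301208973 / 4901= 265498.67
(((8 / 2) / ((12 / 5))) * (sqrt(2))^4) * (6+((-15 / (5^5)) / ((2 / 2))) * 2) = 4992 / 125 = 39.94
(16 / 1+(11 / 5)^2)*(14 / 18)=3647 / 225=16.21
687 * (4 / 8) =687 / 2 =343.50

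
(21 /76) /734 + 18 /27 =111631 /167352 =0.67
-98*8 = -784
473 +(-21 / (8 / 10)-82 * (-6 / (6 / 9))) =4739 / 4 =1184.75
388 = 388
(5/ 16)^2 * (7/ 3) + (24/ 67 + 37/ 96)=16663/ 17152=0.97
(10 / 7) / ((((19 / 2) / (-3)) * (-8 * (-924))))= -5 / 81928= -0.00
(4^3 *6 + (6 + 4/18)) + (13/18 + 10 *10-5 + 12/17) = 148915/306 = 486.65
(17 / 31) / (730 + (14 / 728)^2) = 2704 / 3599503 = 0.00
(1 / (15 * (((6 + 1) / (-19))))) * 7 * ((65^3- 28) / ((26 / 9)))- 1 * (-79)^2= -16463359 / 130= -126641.22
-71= -71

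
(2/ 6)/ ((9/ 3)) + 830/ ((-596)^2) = 181343/ 1598472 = 0.11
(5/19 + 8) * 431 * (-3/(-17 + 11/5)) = 1015005/1406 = 721.91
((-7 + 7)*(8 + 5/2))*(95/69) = 0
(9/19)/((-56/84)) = -27/38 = -0.71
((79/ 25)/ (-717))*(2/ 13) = -158/ 233025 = -0.00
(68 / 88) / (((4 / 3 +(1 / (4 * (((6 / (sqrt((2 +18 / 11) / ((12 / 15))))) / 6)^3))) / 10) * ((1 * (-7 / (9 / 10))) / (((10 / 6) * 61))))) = -9034344 / 1153201 +699975 * sqrt(22) / 2306402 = -6.41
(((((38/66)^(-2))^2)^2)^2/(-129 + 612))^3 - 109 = 275702908585178886083323213709400906772289154276836797435680194534409094/100149889356713537660884926277429502213480960504330359279592244802721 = 2752.90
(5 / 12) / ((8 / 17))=85 / 96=0.89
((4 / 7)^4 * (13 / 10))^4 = 7666785058816 / 20770581606000625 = 0.00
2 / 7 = 0.29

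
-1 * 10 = -10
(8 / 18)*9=4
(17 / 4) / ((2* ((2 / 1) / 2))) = 17 / 8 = 2.12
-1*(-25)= 25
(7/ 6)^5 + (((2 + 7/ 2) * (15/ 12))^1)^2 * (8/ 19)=3259633/ 147744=22.06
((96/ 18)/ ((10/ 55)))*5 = 440/ 3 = 146.67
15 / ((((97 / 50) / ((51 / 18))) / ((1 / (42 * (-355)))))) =-425 / 289254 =-0.00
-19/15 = -1.27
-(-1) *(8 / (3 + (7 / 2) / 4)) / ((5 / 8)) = 512 / 155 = 3.30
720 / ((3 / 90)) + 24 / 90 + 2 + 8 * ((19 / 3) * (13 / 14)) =21649.31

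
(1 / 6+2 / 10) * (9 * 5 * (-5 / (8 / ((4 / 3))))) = -55 / 4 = -13.75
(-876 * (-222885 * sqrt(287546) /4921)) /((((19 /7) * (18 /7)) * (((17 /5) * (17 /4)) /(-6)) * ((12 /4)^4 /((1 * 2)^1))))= -674928800 * sqrt(287546) /11580519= -31252.42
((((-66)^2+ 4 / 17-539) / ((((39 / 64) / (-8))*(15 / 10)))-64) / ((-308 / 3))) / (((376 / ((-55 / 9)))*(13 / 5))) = -2476850 / 1215279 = -2.04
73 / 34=2.15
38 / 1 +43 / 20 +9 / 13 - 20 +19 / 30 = 16751 / 780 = 21.48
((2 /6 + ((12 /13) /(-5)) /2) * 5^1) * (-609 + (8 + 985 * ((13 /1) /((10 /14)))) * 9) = 2519294 /13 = 193791.85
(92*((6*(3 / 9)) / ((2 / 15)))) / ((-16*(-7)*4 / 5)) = 1725 / 112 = 15.40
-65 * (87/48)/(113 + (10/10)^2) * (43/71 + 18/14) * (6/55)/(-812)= 3055/11633776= 0.00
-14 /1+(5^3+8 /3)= 341 /3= 113.67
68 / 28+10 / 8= 3.68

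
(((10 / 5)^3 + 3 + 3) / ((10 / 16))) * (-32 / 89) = -8.05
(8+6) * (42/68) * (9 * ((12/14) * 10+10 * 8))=117180/17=6892.94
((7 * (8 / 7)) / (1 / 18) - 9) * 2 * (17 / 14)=2295 / 7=327.86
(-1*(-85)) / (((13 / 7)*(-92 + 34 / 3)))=-1785 / 3146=-0.57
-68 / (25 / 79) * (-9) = 48348 / 25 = 1933.92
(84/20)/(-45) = -7/75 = -0.09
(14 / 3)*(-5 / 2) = -35 / 3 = -11.67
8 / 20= 2 / 5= 0.40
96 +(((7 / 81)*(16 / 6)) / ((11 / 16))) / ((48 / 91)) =774920 / 8019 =96.64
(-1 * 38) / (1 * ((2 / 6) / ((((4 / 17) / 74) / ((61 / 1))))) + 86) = -228 / 38885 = -0.01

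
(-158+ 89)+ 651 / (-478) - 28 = -47017 / 478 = -98.36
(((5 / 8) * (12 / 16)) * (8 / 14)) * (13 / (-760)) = -39 / 8512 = -0.00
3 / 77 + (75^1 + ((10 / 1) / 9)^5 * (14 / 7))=356585122 / 4546773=78.43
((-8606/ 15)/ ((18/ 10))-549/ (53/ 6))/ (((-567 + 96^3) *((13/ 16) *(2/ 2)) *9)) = -8720896/ 148033763163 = -0.00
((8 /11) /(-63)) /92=-2 /15939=-0.00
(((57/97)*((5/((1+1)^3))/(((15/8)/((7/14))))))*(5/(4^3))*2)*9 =855/6208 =0.14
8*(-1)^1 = -8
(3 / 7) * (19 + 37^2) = 4164 / 7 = 594.86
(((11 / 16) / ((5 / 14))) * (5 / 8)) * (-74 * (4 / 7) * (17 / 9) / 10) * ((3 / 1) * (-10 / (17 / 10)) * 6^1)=1017.50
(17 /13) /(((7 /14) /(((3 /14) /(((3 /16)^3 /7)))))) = 69632 /117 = 595.15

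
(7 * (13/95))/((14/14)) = 91/95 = 0.96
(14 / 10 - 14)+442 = 2147 / 5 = 429.40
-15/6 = -5/2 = -2.50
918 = 918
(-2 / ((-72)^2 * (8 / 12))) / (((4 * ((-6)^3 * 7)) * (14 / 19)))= 19 / 146313216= 0.00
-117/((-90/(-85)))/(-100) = 221/200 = 1.10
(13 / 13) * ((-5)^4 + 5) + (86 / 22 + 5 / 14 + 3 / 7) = 97743 / 154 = 634.69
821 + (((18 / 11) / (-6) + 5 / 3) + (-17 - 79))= 23971 / 33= 726.39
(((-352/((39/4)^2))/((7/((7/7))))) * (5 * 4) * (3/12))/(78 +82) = -176/10647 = -0.02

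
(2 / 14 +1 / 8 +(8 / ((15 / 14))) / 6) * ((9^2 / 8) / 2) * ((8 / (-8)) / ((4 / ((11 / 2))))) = -377289 / 35840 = -10.53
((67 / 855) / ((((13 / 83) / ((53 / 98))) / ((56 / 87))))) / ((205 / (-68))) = -80167376 / 1387652175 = -0.06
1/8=0.12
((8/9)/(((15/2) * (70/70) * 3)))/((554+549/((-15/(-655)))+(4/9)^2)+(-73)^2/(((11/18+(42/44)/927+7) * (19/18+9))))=224790416/139956072811285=0.00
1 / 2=0.50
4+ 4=8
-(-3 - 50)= 53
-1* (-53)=53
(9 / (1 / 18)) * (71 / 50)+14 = 6101 / 25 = 244.04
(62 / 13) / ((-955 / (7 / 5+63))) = -19964 / 62075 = -0.32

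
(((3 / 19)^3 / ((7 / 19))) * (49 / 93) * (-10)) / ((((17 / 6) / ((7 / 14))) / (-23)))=43470 / 190247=0.23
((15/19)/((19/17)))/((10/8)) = 0.57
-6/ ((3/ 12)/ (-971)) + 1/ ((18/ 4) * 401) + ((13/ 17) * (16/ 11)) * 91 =15795784958/ 674883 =23405.22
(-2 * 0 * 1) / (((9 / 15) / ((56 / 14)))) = 0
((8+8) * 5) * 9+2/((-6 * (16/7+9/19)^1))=792587/1101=719.88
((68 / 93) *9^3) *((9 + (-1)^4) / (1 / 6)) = 991440 / 31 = 31981.94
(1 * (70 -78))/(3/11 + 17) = -44/95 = -0.46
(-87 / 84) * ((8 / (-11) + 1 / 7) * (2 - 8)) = -3915 / 1078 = -3.63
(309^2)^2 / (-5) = -9116621361 / 5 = -1823324272.20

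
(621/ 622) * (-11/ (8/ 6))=-20493/ 2488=-8.24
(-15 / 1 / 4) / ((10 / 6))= -9 / 4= -2.25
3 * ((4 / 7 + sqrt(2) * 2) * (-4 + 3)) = -6 * sqrt(2) - 12 / 7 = -10.20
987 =987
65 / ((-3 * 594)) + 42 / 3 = 24883 / 1782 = 13.96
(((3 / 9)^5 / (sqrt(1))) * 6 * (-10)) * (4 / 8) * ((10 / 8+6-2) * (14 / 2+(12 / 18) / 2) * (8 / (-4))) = 770 / 81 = 9.51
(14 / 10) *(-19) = -133 / 5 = -26.60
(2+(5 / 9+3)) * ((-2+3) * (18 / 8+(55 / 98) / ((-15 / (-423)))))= 29525 / 294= 100.43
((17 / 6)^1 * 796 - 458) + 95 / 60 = 21587 / 12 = 1798.92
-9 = -9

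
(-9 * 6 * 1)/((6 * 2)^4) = -1/384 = -0.00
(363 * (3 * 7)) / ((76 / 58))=221067 / 38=5817.55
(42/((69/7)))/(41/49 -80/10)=-0.59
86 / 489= 0.18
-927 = -927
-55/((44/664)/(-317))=263110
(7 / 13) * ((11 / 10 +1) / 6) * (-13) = -49 / 20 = -2.45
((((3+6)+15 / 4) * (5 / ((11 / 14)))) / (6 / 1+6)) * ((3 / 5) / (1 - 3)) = -357 / 176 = -2.03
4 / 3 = 1.33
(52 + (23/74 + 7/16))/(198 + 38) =31227/139712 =0.22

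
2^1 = 2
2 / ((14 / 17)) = 17 / 7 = 2.43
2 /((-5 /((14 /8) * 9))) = -63 /10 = -6.30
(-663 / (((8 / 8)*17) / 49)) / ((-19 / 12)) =22932 / 19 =1206.95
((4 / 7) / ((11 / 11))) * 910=520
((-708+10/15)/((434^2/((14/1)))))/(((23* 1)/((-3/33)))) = 1061/5105793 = 0.00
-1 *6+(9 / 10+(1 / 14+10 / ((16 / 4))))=-177 / 70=-2.53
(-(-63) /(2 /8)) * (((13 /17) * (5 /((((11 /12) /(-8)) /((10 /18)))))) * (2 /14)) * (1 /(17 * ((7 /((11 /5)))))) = -24960 /2023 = -12.34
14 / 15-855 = -854.07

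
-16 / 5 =-3.20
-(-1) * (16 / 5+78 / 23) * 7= 5306 / 115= 46.14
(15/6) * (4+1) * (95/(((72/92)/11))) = 600875/36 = 16690.97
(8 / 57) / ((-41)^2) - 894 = -894.00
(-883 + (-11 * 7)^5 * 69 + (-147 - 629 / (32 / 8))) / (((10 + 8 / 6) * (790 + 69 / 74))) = -82925039960991 / 3979972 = -20835583.76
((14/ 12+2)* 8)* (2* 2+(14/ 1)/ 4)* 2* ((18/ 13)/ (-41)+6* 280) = 340260360/ 533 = 638387.17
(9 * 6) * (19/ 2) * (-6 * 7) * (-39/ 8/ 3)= 35012.25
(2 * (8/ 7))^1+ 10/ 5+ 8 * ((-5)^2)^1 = 1430/ 7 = 204.29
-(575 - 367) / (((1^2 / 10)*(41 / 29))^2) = -17492800 / 1681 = -10406.19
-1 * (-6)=6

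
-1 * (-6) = 6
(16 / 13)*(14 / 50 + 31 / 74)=10344 / 12025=0.86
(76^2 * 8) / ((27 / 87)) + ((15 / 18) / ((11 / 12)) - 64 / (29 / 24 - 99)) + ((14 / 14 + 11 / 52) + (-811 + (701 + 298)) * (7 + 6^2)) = 1896678814919 / 12082356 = 156979.22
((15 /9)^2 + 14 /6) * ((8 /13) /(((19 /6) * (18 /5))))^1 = 1840 /6669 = 0.28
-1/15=-0.07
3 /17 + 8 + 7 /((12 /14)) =1667 /102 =16.34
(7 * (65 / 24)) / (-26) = -35 / 48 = -0.73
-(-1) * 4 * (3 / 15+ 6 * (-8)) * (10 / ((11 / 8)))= -1390.55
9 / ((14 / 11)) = 99 / 14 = 7.07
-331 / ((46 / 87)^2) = -2505339 / 2116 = -1184.00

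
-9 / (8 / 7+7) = -21 / 19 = -1.11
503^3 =127263527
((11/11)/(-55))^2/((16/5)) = 0.00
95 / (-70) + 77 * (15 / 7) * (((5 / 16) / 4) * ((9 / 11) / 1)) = 4117 / 448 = 9.19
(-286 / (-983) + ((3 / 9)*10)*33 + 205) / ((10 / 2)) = 309931 / 4915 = 63.06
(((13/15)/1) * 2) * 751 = 19526/15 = 1301.73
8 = 8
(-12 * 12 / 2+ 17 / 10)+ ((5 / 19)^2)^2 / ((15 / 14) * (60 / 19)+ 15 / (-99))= -13679376299 / 194589830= -70.30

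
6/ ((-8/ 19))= -57/ 4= -14.25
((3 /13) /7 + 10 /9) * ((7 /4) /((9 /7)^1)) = 6559 /4212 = 1.56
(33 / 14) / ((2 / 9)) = 10.61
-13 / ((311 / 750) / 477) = -4650750 / 311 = -14954.18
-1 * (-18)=18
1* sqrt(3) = sqrt(3) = 1.73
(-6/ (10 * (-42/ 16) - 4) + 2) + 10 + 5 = 2081/ 121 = 17.20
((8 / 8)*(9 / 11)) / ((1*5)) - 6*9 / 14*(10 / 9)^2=-5311 / 1155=-4.60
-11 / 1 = -11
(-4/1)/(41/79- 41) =158/1599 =0.10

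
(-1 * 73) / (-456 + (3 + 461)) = -73 / 8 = -9.12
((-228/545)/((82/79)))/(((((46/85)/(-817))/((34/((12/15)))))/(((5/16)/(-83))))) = -26580420975/273002272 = -97.36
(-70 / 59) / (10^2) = -7 / 590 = -0.01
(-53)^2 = 2809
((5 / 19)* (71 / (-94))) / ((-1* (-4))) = -355 / 7144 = -0.05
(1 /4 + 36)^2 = 21025 /16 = 1314.06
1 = 1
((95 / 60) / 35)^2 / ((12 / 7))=361 / 302400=0.00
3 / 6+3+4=15 / 2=7.50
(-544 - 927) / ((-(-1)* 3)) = -1471 / 3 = -490.33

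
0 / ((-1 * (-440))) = 0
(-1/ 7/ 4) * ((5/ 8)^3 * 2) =-125/ 7168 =-0.02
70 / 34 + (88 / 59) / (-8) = 1878 / 1003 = 1.87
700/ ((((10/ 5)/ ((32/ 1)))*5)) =2240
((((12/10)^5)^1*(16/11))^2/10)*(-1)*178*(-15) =4132984061952/1181640625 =3497.67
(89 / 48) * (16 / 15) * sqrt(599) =89 * sqrt(599) / 45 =48.41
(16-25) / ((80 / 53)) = -5.96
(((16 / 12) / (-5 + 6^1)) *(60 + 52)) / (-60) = -112 / 45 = -2.49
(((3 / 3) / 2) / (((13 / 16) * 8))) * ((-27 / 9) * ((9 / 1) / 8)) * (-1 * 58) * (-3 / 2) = -2349 / 104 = -22.59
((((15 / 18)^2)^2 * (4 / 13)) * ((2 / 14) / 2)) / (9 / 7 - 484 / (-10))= 0.00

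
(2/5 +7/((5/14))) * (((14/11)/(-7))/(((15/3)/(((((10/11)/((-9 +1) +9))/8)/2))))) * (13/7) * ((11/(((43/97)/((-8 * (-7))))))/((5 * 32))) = -1261/1892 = -0.67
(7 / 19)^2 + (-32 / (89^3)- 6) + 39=8432827626 / 254493809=33.14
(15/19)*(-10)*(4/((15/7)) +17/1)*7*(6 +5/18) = -1119265/171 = -6545.41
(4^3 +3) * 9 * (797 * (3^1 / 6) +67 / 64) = 15419313 / 64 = 240926.77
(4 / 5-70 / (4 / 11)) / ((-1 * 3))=639 / 10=63.90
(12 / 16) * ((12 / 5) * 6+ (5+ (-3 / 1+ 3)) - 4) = 231 / 20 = 11.55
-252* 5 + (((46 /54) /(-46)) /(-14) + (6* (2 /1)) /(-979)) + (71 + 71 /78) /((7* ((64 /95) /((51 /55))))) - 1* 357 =-493510526095 /307891584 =-1602.87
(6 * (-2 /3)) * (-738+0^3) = 2952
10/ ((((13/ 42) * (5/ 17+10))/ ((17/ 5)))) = 3468/ 325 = 10.67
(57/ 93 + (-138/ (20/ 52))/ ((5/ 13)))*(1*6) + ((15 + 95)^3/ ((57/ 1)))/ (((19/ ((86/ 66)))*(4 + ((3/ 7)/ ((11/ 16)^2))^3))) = -9540879314886429248/ 1815187104567225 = -5256.14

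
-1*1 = -1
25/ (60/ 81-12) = -675/ 304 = -2.22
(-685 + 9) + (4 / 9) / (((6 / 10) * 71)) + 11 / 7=-9050017 / 13419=-674.42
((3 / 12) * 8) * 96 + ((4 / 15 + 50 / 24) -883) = -13773 / 20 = -688.65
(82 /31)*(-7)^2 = 4018 /31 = 129.61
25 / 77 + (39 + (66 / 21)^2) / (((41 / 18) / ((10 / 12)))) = 402350 / 22099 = 18.21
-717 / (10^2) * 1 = -717 / 100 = -7.17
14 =14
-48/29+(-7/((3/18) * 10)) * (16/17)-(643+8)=-1618539/2465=-656.61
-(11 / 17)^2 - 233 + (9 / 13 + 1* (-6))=-896895 / 3757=-238.73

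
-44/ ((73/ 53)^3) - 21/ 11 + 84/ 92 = -1755331048/ 98421301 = -17.83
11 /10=1.10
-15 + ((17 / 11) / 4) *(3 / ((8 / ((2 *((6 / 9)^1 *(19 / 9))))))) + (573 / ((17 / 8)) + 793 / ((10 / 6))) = 49201151 / 67320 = 730.85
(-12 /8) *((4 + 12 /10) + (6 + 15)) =-393 /10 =-39.30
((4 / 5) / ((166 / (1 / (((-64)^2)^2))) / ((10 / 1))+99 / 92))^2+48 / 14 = 3.43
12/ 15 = 4/ 5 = 0.80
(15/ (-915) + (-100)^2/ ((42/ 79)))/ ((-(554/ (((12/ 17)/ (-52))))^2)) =-72284937/ 6400766020012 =-0.00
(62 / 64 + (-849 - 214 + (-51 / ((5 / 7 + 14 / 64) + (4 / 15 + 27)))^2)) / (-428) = 304169245766785 / 122959291405696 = 2.47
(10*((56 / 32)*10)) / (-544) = -0.32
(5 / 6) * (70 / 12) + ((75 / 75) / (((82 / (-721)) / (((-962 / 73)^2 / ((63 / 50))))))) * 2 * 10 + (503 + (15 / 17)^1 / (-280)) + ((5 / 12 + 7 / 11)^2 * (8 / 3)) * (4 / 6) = -48371486219466145 / 2038622975928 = -23727.53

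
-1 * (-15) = 15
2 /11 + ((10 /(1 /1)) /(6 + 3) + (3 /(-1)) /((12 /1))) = 413 /396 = 1.04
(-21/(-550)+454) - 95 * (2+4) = -63779/550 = -115.96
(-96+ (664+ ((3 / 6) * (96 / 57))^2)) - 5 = 203499 / 361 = 563.71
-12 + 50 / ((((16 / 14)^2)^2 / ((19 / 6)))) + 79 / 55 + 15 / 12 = 56431597 / 675840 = 83.50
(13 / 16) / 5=13 / 80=0.16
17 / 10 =1.70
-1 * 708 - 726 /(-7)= -4230 /7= -604.29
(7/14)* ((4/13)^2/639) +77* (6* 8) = 399134744/107991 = 3696.00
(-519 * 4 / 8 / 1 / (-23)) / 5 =519 / 230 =2.26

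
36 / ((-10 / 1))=-18 / 5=-3.60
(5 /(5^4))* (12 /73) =12 /9125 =0.00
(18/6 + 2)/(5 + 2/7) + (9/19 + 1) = 1701/703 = 2.42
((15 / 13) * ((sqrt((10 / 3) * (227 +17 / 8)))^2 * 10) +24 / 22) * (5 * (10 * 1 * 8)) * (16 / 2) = 310238400 / 11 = 28203490.91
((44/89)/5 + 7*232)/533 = 3.05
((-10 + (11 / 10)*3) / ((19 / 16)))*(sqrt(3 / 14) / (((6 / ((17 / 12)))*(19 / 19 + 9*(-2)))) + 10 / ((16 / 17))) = -59.91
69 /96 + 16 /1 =535 /32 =16.72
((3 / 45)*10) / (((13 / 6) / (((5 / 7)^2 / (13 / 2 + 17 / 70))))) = 125 / 5369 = 0.02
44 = 44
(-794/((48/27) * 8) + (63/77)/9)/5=-39239/3520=-11.15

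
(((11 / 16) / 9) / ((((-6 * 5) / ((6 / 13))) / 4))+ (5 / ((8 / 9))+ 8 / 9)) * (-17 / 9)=-517871 / 42120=-12.30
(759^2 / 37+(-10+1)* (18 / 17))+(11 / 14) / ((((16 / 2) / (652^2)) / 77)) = 2031927404 / 629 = 3230409.23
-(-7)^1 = 7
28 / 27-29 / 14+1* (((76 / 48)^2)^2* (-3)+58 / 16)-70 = -1391261 / 16128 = -86.26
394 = 394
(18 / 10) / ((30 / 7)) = 21 / 50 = 0.42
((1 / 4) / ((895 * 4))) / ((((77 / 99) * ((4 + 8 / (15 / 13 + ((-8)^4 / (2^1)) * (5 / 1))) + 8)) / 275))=65901825 / 32031170752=0.00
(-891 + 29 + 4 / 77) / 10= -86.19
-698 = -698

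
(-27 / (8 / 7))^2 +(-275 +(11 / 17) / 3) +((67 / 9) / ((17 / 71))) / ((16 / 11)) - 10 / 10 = 2974141 / 9792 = 303.73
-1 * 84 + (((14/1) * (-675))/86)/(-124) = -443163/5332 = -83.11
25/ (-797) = -25/ 797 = -0.03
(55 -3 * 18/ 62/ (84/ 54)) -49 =5.44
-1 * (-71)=71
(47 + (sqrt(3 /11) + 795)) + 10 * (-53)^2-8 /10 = sqrt(33) /11 + 144656 /5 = 28931.72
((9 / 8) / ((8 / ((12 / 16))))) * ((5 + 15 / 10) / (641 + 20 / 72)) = 3159 / 2955008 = 0.00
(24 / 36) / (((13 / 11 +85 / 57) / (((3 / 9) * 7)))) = 1463 / 2514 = 0.58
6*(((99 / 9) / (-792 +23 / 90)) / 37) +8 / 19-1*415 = -20767894253 / 50093671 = -414.58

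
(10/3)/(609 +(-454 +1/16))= 0.02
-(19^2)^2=-130321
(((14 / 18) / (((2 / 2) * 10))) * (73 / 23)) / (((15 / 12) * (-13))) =-1022 / 67275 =-0.02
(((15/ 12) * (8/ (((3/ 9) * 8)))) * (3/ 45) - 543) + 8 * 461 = 12581/ 4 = 3145.25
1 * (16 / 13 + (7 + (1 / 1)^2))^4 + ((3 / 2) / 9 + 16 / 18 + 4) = 3735079051 / 514098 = 7265.31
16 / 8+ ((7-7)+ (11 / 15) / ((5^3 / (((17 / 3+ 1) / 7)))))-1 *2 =44 / 7875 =0.01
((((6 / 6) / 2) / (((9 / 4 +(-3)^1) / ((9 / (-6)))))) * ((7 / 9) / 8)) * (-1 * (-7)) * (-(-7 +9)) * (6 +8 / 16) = -637 / 72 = -8.85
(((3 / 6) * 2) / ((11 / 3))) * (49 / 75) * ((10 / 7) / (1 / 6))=1.53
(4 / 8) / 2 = 1 / 4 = 0.25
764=764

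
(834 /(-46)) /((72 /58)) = -4031 /276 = -14.61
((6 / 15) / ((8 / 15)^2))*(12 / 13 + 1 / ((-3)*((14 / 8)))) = 375 / 364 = 1.03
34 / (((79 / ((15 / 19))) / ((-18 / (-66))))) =0.09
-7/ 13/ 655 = -7/ 8515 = -0.00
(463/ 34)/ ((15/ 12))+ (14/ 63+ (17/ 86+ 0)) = 11.31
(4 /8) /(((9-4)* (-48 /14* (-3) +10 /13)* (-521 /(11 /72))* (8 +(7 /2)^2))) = -0.00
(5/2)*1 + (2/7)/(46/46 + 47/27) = 1349/518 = 2.60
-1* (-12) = 12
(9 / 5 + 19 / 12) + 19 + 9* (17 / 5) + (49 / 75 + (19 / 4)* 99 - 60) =69583 / 150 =463.89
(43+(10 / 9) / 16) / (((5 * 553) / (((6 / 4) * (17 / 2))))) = 0.20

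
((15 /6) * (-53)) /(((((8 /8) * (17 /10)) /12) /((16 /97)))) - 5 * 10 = -336850 /1649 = -204.28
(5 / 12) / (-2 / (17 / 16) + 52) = 85 / 10224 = 0.01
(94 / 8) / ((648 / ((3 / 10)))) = 47 / 8640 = 0.01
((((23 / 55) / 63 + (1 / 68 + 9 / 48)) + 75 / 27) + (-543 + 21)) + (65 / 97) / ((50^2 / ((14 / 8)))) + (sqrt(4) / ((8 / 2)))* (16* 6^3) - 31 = 149572554847 / 126973000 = 1177.99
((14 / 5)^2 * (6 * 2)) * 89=209328 / 25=8373.12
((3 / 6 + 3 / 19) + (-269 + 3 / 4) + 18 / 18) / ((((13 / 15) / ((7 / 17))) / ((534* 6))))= -1704051405 / 4199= -405823.15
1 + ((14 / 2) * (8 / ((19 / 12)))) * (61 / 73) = 42379 / 1387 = 30.55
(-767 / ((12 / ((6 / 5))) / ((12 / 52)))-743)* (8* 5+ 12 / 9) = -471634 / 15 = -31442.27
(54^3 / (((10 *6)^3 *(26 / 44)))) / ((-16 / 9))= -72171 / 104000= -0.69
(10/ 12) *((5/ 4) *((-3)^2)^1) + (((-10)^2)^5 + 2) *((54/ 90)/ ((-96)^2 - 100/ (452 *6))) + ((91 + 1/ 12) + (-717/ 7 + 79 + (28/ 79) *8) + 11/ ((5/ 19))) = 54000585593102173/ 82929070056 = 651165.94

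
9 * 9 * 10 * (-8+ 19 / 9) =-4770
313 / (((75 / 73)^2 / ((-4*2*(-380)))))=901448.90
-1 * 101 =-101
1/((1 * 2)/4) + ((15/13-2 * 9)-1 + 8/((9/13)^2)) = 890/1053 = 0.85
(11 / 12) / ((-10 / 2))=-11 / 60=-0.18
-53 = -53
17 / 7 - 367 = -2552 / 7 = -364.57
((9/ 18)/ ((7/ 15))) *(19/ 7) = 285/ 98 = 2.91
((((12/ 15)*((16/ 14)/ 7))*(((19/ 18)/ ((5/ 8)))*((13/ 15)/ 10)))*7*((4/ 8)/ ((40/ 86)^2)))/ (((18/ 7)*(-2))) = -456703/ 7593750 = -0.06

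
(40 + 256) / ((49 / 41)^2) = 497576 / 2401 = 207.24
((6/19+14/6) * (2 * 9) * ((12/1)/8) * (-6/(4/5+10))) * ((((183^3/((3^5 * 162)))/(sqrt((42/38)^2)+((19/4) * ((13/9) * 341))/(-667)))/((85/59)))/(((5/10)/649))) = 3501458521322828/1509275997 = 2319959.06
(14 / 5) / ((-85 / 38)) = -1.25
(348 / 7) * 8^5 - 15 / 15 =11403257 / 7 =1629036.71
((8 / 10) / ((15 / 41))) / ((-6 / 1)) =-82 / 225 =-0.36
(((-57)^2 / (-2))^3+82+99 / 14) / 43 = -240075125755 / 2408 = -99698972.49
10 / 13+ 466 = 6068 / 13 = 466.77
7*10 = 70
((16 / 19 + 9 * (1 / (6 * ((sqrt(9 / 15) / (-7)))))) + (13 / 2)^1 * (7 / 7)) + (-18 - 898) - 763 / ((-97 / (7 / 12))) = -19994399 / 22116 - 7 * sqrt(15) / 2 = -917.62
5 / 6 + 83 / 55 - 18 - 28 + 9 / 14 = -49682 / 1155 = -43.01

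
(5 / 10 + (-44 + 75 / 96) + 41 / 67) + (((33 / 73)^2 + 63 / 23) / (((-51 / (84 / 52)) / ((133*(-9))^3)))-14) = 546249974952910745 / 3416187424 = 159900470.07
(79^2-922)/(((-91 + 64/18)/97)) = -4643487/787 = -5900.24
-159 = -159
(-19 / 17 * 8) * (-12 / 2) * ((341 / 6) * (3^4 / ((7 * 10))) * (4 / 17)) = 830.13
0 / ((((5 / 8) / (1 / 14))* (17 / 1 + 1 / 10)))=0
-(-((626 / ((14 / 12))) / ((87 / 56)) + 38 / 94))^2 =-222126517809 / 1857769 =-119566.27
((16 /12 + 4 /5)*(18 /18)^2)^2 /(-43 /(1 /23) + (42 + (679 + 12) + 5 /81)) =-9216 /518275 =-0.02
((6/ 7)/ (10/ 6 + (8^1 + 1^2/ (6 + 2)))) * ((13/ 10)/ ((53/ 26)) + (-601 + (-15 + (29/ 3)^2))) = -19916384/ 435925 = -45.69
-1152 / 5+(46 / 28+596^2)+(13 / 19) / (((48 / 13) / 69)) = 3777200309 / 10640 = 355000.03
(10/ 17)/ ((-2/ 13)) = -65/ 17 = -3.82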